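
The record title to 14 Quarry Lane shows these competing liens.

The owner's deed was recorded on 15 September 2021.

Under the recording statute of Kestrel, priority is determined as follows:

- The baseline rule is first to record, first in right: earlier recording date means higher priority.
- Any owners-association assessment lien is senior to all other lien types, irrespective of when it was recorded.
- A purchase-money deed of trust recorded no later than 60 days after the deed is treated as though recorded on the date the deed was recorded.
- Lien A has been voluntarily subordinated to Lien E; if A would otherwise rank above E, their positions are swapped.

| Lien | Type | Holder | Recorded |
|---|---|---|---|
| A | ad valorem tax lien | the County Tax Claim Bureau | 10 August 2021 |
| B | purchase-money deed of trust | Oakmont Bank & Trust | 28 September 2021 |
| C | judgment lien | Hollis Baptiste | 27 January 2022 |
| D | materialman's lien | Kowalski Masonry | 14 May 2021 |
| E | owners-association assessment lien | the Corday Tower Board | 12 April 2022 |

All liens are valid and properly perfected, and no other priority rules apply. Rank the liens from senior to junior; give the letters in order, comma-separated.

E, D, A, B, C

Effective dates: B was recorded within the 60-day window, so its effective date is the deed date 15 September 2021.
E, as an owners-association assessment lien, has superpriority and ranks first.
The other liens, earliest effective date first: D (14 May 2021), A (10 August 2021), B (15 September 2021), C (27 January 2022).
A already ranks below E; the subordination has no effect.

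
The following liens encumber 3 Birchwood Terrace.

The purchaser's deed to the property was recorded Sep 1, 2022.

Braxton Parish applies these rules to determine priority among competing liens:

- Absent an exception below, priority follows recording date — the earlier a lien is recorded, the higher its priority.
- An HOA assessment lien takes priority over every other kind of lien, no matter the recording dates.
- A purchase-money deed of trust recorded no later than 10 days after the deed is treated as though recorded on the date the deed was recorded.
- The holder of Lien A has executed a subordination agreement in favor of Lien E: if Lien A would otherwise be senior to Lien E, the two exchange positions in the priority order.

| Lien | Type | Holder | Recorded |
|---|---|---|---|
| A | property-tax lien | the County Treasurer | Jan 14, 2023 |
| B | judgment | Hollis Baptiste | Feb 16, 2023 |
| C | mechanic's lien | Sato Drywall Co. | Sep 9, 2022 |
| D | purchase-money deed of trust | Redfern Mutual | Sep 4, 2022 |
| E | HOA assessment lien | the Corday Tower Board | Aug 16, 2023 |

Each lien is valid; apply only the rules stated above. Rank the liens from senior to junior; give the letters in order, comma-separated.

Adjusting effective dates: D's effective date is the deed date, Sep 1, 2022.
E is an HOA assessment lien and takes priority over every other lien.
Remaining liens by effective date: D (Sep 1, 2022), C (Sep 9, 2022), A (Jan 14, 2023), B (Feb 16, 2023).
A already ranks below E; the subordination has no effect.

E, D, C, A, B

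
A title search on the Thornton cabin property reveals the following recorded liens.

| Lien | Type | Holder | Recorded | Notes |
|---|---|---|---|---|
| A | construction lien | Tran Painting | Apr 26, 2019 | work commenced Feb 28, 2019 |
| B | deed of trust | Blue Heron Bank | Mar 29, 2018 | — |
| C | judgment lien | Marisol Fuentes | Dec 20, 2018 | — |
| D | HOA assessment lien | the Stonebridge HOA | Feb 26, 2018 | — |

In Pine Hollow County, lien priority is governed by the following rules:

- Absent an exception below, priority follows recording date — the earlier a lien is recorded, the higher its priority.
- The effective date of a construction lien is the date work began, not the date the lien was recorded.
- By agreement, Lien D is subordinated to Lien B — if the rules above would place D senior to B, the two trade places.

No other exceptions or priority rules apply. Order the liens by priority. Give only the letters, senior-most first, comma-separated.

B, D, C, A

Adjusting effective dates: A relates back to Feb 28, 2019 (work commenced).
By effective date, earliest first: D (Feb 26, 2018), B (Mar 29, 2018), C (Dec 20, 2018), A (Feb 28, 2019).
Because D would otherwise rank above B, the subordination swaps them.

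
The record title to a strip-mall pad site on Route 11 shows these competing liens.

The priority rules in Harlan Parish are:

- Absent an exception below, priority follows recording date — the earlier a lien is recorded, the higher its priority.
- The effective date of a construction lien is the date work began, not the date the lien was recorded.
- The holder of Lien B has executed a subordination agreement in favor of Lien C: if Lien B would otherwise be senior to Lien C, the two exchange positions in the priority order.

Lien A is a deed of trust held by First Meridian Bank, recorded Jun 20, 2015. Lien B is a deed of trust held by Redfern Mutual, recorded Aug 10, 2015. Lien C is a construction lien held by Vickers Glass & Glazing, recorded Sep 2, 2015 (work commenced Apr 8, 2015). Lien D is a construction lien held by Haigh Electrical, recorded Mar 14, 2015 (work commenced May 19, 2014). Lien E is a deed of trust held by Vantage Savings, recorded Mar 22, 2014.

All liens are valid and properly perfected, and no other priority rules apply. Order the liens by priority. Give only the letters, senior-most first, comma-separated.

Adjusting effective dates: C's effective date is Apr 8, 2015, when work began; D's effective date is May 19, 2014, when work began.
By effective date, earliest first: E (Mar 22, 2014), D (May 19, 2014), C (Apr 8, 2015), A (Jun 20, 2015), B (Aug 10, 2015).
B already ranks below C; the subordination has no effect.

E, D, C, A, B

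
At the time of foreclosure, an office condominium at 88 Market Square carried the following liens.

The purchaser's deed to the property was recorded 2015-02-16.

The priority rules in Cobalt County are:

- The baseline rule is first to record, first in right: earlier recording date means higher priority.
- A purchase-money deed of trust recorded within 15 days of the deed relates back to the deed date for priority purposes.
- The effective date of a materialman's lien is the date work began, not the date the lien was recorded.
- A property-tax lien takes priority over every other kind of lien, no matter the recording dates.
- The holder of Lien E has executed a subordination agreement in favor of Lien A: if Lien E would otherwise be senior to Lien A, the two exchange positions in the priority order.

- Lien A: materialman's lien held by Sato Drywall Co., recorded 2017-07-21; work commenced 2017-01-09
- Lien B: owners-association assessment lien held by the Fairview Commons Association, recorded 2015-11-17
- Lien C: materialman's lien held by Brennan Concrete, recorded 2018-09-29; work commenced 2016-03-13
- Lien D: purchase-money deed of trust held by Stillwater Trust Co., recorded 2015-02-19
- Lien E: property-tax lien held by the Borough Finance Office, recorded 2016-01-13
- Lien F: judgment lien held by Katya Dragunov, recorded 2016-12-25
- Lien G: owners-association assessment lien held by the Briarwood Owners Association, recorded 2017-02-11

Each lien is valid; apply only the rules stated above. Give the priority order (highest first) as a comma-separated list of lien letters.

Adjusting effective dates: A's effective date is 2017-01-09, when work began; C is treated as recorded 2016-03-13, the work-commencement date; D relates back to the deed date 2015-02-16.
E, as a property-tax lien, has superpriority and ranks first.
Remaining liens by effective date: D (2015-02-16), B (2015-11-17), C (2016-03-13), F (2016-12-25), A (2017-01-09), G (2017-02-11).
The subordination applies — E was senior to A — so E and A swap.

A, D, B, C, F, E, G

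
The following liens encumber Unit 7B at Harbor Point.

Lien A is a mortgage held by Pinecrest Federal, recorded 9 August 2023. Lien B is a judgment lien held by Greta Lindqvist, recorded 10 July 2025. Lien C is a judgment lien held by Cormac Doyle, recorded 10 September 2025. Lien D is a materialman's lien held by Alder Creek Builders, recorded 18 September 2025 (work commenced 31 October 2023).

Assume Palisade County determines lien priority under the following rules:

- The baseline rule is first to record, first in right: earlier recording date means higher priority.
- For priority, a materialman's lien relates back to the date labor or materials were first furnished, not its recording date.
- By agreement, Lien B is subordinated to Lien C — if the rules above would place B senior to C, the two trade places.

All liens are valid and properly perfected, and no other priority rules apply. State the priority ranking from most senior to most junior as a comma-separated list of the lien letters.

First, effective dates: D's effective date is 31 October 2023, when work began.
Sorted by effective date: A (9 August 2023), D (31 October 2023), B (10 July 2025), C (10 September 2025).
B is senior to C before the subordination, so the two trade places.

A, D, C, B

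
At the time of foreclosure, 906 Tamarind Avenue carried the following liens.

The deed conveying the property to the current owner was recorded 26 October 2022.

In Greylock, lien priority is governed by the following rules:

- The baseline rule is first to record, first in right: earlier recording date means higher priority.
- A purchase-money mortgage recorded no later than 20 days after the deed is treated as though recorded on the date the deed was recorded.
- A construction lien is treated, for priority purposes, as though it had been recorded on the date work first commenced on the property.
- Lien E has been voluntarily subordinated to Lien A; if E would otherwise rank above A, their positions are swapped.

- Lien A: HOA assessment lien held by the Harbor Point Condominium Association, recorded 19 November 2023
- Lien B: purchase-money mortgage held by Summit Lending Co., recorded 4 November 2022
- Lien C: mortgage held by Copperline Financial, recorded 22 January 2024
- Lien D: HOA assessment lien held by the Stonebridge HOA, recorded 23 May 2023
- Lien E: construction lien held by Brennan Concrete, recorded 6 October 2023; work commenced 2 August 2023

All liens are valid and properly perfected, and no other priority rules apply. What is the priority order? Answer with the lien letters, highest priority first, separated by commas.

First, effective dates: B's effective date is the deed date, 26 October 2022; E's effective date is 2 August 2023, when work began.
Ordering by effective date: B (26 October 2022), D (23 May 2023), E (2 August 2023), A (19 November 2023), C (22 January 2024).
The subordination applies — E was senior to A — so E and A swap.

B, D, A, E, C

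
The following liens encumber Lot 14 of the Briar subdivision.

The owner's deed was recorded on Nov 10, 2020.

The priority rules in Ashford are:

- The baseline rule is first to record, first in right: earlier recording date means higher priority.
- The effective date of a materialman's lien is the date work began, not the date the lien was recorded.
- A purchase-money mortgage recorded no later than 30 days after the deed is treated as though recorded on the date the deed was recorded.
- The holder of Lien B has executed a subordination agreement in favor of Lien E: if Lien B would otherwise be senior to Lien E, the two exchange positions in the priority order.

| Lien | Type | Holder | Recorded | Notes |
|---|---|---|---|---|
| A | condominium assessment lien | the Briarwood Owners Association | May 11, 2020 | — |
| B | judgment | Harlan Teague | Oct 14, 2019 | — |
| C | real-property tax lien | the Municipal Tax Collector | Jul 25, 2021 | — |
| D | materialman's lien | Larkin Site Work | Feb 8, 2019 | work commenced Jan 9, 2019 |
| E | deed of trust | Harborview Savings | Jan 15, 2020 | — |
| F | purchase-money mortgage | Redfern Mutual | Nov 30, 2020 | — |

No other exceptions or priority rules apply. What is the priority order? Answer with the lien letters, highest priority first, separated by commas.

Adjusting effective dates: D's effective date is Jan 9, 2019, when work began; F was recorded within the 30-day window, so its effective date is the deed date Nov 10, 2020.
Sorted by effective date: D (Jan 9, 2019), B (Oct 14, 2019), E (Jan 15, 2020), A (May 11, 2020), F (Nov 10, 2020), C (Jul 25, 2021).
The subordination applies — B was senior to E — so B and E swap.

D, E, B, A, F, C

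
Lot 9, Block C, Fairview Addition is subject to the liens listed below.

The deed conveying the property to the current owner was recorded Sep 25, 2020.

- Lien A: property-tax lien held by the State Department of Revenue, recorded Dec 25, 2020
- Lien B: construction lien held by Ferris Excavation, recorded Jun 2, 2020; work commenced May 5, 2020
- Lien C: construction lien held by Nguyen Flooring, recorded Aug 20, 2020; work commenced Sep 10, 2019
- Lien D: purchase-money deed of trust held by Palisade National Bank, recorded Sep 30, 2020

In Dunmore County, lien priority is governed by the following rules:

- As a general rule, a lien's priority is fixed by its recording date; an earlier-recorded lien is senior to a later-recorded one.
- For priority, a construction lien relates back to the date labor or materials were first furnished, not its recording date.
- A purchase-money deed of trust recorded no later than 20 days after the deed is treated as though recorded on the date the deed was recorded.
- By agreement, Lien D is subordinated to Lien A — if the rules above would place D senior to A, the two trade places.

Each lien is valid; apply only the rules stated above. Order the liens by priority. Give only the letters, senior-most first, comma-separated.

Effective dates after the stated exceptions: B is treated as recorded May 5, 2020, the work-commencement date; C is treated as recorded Sep 10, 2019, the work-commencement date; D relates back to the deed date Sep 25, 2020.
By effective date, earliest first: C (Sep 10, 2019), B (May 5, 2020), D (Sep 25, 2020), A (Dec 25, 2020).
The subordination applies — D was senior to A — so D and A swap.

C, B, A, D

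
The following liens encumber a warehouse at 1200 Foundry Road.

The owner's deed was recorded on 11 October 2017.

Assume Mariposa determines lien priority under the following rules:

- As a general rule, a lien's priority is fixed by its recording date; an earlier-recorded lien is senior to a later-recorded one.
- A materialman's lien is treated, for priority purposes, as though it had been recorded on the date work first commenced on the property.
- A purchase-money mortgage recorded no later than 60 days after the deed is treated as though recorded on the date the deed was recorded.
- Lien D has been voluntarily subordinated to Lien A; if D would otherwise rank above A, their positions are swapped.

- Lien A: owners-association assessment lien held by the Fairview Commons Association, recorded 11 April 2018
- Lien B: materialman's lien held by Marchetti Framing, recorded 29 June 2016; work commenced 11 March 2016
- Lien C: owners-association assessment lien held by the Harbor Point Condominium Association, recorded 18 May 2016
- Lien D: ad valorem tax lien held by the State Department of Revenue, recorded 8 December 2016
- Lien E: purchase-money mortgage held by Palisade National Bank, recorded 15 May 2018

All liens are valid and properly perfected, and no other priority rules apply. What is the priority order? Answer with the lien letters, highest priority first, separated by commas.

Adjusting effective dates: B is treated as recorded 11 March 2016, the work-commencement date; E was recorded 216 days after the deed — beyond 60 days — so no relation-back applies.
By effective date, earliest first: B (11 March 2016), C (18 May 2016), D (8 December 2016), A (11 April 2018), E (15 May 2018).
D would otherwise be senior to A, so under the subordination agreement D and A exchange positions.

B, C, A, D, E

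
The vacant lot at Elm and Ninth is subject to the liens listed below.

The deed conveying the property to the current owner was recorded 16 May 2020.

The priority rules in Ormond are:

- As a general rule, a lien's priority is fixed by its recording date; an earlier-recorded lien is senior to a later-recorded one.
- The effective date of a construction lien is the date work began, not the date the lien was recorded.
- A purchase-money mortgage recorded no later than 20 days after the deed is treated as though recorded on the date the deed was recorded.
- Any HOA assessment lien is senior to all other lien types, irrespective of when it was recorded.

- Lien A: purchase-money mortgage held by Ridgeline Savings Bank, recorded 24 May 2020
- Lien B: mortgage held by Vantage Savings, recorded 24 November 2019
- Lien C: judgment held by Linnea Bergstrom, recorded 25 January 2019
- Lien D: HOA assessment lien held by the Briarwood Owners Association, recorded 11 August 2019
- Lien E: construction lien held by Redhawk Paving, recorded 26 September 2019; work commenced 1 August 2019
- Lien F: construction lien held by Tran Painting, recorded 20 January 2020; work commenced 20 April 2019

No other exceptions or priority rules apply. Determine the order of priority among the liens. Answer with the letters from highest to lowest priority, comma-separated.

D, C, F, E, B, A

Adjusting effective dates: A relates back to the deed date 16 May 2020; E relates back to 1 August 2019 (work commenced); F relates back to 20 April 2019 (work commenced).
D is an HOA assessment lien, so it outranks all other liens regardless of date.
The other liens, earliest effective date first: C (25 January 2019), F (20 April 2019), E (1 August 2019), B (24 November 2019), A (16 May 2020).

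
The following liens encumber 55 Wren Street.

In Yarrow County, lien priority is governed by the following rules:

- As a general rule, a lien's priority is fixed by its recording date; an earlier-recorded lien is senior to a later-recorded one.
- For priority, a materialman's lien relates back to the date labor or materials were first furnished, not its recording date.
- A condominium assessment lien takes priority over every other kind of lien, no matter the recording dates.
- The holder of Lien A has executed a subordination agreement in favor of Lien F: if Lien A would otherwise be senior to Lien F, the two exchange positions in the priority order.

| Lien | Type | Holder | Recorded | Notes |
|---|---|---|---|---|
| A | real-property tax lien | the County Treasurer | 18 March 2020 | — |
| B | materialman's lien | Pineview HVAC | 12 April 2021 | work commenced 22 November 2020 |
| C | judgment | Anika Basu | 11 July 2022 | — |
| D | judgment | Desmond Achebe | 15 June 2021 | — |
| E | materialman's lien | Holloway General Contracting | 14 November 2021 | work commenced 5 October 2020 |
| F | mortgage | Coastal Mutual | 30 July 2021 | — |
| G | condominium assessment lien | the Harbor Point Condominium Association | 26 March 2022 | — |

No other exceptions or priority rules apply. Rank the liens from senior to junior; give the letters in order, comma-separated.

G, F, E, B, D, A, C

Adjusting effective dates: B relates back to 22 November 2020 (work commenced); E relates back to 5 October 2020 (work commenced).
G, as a condominium assessment lien, has superpriority and ranks first.
Ordering the rest by effective date: A (18 March 2020), E (5 October 2020), B (22 November 2020), D (15 June 2021), F (30 July 2021), C (11 July 2022).
The subordination applies — A was senior to F — so A and F swap.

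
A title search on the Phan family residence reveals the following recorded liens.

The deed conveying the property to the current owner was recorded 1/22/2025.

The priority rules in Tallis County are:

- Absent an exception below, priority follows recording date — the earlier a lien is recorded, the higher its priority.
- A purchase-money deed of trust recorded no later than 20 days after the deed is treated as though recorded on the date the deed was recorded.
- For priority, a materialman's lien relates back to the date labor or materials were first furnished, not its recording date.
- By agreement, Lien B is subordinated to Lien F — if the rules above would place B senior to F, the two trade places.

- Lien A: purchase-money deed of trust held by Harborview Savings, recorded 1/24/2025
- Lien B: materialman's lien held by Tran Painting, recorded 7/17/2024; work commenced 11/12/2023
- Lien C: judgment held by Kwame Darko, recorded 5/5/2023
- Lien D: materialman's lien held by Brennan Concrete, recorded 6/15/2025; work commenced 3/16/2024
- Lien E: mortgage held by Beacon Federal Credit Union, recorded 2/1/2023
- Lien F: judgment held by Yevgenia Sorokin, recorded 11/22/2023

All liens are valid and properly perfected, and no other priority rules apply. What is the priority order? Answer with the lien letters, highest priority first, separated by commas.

Adjusting effective dates: A was recorded within the 20-day window, so its effective date is the deed date 1/22/2025; B's effective date is 11/12/2023, when work began; D relates back to 3/16/2024 (work commenced).
Sorted by effective date: E (2/1/2023), C (5/5/2023), B (11/12/2023), F (11/22/2023), D (3/16/2024), A (1/22/2025).
The subordination applies — B was senior to F — so B and F swap.

E, C, F, B, D, A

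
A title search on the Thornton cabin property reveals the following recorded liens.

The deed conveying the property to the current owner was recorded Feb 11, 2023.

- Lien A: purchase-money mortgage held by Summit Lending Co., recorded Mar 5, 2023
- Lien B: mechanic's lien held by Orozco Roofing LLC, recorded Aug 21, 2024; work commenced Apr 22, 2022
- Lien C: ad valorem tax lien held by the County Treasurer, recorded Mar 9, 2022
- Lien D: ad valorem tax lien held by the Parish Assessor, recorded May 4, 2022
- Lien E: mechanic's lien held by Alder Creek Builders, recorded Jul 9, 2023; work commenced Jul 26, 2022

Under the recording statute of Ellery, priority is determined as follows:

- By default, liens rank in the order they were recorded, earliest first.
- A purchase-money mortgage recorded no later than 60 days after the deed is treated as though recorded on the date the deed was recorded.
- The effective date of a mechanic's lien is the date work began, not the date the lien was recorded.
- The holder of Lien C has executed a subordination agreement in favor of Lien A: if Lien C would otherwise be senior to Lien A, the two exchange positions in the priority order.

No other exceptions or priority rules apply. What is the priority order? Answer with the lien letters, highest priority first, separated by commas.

Adjusting effective dates: A's effective date is the deed date, Feb 11, 2023; B is treated as recorded Apr 22, 2022, the work-commencement date; E is treated as recorded Jul 26, 2022, the work-commencement date.
By effective date, earliest first: C (Mar 9, 2022), B (Apr 22, 2022), D (May 4, 2022), E (Jul 26, 2022), A (Feb 11, 2023).
C would otherwise be senior to A, so under the subordination agreement C and A exchange positions.

A, B, D, E, C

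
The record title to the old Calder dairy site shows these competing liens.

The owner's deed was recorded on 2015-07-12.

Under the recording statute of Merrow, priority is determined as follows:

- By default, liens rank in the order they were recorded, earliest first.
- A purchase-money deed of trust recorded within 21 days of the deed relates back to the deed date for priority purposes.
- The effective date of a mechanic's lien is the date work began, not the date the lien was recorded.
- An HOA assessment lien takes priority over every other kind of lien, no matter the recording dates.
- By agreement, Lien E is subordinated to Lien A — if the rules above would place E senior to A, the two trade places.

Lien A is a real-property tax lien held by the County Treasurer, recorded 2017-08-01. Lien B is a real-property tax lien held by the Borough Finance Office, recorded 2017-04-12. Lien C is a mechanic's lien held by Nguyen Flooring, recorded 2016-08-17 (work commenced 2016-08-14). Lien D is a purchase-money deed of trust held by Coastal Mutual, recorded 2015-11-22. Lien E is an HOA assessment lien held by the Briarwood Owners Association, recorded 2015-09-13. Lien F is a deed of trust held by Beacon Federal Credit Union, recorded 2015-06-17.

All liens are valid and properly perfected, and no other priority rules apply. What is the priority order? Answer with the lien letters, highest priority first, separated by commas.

Effective dates: C is treated as recorded 2016-08-14, the work-commencement date; D was recorded 133 days after the deed — beyond 21 days — so no relation-back applies.
E is an HOA assessment lien, so it outranks all other liens regardless of date.
Among the remaining liens, by effective date: F (2015-06-17), D (2015-11-22), C (2016-08-14), B (2017-04-12), A (2017-08-01).
E is senior to A before the subordination, so the two trade places.

A, F, D, C, B, E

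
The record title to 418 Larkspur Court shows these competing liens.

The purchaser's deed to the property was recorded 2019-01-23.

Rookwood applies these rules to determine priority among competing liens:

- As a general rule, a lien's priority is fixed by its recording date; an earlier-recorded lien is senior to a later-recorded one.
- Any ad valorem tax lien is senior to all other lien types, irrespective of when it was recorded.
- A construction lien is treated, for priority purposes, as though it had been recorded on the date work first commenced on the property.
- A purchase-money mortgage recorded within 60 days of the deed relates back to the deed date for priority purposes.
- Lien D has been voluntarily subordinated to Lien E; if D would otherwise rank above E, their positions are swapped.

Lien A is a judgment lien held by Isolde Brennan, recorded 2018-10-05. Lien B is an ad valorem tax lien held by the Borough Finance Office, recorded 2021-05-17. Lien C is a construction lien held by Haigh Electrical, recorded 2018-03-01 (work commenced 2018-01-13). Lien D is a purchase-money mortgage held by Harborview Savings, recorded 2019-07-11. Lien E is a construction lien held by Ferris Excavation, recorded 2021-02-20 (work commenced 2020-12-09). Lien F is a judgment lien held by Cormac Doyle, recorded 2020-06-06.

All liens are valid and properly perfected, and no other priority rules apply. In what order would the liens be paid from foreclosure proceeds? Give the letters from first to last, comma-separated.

B, C, A, E, F, D

First, effective dates: C relates back to 2018-01-13 (work commenced); D was recorded 169 days after the deed, outside the 60-day window, so it keeps its recording date; E relates back to 2020-12-09 (work commenced).
B, as an ad valorem tax lien, has superpriority and ranks first.
Remaining liens by effective date: C (2018-01-13), A (2018-10-05), D (2019-07-11), F (2020-06-06), E (2020-12-09).
Because D would otherwise rank above E, the subordination swaps them.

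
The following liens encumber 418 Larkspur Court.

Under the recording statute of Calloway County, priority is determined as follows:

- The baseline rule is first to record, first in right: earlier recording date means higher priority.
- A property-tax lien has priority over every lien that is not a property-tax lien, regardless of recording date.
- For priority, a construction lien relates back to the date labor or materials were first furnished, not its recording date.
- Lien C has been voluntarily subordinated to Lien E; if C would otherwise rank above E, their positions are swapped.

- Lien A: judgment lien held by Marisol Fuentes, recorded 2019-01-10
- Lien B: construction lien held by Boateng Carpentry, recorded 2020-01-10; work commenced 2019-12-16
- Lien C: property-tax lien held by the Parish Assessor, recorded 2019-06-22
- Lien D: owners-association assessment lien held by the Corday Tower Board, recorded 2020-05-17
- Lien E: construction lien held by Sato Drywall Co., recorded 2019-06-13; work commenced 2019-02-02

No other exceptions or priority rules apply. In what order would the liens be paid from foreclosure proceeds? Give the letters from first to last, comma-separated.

E, A, C, B, D

Adjusting effective dates: B relates back to 2019-12-16 (work commenced); E relates back to 2019-02-02 (work commenced).
As a property-tax lien, C is senior to every other lien.
Remaining liens by effective date: A (2019-01-10), E (2019-02-02), B (2019-12-16), D (2020-05-17).
C is senior to E before the subordination, so the two trade places.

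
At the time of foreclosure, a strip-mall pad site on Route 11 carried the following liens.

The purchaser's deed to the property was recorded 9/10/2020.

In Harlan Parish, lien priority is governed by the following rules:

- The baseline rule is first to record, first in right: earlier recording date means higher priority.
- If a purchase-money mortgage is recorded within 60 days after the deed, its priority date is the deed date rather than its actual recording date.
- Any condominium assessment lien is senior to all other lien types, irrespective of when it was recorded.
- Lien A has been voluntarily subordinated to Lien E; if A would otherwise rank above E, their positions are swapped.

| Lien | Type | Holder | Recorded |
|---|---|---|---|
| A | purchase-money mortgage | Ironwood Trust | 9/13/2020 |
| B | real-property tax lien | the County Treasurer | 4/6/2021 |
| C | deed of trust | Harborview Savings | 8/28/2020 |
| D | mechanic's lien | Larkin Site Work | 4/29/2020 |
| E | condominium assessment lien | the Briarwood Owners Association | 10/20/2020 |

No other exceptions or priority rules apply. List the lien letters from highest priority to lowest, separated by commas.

E, D, C, A, B

First, effective dates: A was recorded within the 60-day window, so its effective date is the deed date 9/10/2020.
E is a condominium assessment lien and takes priority over every other lien.
Remaining liens by effective date: D (4/29/2020), C (8/28/2020), A (9/10/2020), B (4/6/2021).
A is already junior to E, so the subordination agreement changes nothing.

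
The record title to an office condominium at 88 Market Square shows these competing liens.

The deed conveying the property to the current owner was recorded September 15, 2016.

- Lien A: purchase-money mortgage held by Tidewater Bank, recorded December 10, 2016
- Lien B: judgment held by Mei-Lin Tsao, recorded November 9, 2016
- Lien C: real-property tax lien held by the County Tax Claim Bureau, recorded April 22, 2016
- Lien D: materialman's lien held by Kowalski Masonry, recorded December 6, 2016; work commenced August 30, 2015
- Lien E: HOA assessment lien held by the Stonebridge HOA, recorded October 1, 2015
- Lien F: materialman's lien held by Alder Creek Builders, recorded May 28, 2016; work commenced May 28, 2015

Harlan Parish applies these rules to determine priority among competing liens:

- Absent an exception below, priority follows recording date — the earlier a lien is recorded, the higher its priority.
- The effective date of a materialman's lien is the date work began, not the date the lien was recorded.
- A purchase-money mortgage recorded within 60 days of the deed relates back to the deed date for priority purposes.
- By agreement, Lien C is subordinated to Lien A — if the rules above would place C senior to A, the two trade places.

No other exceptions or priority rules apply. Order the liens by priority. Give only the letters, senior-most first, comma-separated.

F, D, E, A, B, C

Effective dates after the stated exceptions: A was recorded 86 days after the deed, outside the 60-day window, so it keeps its recording date; D relates back to August 30, 2015 (work commenced); F is treated as recorded May 28, 2015, the work-commencement date.
By effective date, earliest first: F (May 28, 2015), D (August 30, 2015), E (October 1, 2015), C (April 22, 2016), B (November 9, 2016), A (December 10, 2016).
Because C would otherwise rank above A, the subordination swaps them.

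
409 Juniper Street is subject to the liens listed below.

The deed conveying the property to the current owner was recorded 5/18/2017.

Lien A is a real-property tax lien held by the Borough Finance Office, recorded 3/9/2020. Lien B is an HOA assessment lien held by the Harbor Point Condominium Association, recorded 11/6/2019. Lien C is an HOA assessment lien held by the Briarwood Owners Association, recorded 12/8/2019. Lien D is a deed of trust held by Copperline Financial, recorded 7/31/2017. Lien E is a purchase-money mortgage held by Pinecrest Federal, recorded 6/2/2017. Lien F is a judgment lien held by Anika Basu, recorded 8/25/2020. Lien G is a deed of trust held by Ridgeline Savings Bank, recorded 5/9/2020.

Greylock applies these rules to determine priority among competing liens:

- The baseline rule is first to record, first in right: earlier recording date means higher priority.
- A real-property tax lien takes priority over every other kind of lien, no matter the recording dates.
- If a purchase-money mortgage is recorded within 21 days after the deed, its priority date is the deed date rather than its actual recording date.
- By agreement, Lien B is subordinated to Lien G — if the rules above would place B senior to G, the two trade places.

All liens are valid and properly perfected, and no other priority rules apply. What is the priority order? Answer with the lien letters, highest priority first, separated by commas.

Effective dates after the stated exceptions: E's effective date is the deed date, 5/18/2017.
A is a real-property tax lien, so it outranks all other liens regardless of date.
Among the remaining liens, by effective date: E (5/18/2017), D (7/31/2017), B (11/6/2019), C (12/8/2019), G (5/9/2020), F (8/25/2020).
The subordination applies — B was senior to G — so B and G swap.

A, E, D, G, C, B, F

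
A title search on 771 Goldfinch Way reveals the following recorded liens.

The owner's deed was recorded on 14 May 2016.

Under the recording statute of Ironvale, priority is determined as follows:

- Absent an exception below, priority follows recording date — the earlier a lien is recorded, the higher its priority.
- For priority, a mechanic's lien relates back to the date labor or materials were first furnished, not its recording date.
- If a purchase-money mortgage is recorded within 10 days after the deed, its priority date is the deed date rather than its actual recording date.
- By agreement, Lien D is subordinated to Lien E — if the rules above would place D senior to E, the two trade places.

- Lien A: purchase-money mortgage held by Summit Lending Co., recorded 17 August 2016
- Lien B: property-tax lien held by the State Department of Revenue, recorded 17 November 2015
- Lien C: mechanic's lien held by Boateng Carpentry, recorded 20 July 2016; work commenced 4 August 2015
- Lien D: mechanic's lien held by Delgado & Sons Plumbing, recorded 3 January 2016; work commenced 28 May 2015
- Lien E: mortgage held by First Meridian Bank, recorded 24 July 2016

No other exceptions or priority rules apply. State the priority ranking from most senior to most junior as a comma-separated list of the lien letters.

Adjusting effective dates: A was recorded 95 days after the deed, outside the 10-day window, so it keeps its recording date; C is treated as recorded 4 August 2015, the work-commencement date; D relates back to 28 May 2015 (work commenced).
By effective date, earliest first: D (28 May 2015), C (4 August 2015), B (17 November 2015), E (24 July 2016), A (17 August 2016).
Because D would otherwise rank above E, the subordination swaps them.

E, C, B, D, A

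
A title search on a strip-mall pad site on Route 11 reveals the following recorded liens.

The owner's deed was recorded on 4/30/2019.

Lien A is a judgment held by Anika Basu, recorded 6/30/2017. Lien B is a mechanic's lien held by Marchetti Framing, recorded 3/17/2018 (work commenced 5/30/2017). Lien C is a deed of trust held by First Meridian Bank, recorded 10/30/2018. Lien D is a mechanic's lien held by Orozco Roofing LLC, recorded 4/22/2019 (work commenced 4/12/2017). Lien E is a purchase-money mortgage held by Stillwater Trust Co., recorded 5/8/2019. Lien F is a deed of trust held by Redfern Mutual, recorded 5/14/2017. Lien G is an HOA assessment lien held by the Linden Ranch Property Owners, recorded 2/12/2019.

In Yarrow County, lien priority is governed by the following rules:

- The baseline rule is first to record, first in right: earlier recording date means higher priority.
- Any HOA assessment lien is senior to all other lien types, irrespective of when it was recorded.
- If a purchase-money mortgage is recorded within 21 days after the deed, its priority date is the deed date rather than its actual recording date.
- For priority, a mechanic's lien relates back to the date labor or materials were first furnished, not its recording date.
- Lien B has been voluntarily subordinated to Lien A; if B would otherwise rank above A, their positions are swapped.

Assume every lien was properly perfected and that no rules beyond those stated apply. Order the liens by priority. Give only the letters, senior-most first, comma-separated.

Effective dates: B is treated as recorded 5/30/2017, the work-commencement date; D relates back to 4/12/2017 (work commenced); E's effective date is the deed date, 4/30/2019.
G, as an HOA assessment lien, has superpriority and ranks first.
Ordering the rest by effective date: D (4/12/2017), F (5/14/2017), B (5/30/2017), A (6/30/2017), C (10/30/2018), E (4/30/2019).
Because B would otherwise rank above A, the subordination swaps them.

G, D, F, A, B, C, E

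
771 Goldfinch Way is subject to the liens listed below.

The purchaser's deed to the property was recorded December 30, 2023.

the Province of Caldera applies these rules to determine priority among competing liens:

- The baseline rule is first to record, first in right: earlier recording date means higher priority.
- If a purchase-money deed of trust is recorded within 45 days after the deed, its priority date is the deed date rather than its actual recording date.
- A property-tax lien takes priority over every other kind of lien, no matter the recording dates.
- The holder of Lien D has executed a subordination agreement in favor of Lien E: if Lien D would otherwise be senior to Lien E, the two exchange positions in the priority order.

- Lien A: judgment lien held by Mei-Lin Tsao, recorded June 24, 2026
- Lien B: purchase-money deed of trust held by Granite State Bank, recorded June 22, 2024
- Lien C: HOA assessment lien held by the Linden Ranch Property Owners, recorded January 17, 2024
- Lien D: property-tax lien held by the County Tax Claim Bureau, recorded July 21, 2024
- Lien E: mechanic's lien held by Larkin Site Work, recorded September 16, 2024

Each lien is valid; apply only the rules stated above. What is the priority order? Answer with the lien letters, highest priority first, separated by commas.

E, C, B, D, A

Adjusting effective dates: B was recorded 175 days after the deed, outside the 45-day window, so it keeps its recording date.
D, as a property-tax lien, has superpriority and ranks first.
Among the remaining liens, by effective date: C (January 17, 2024), B (June 22, 2024), E (September 16, 2024), A (June 24, 2026).
D is senior to E before the subordination, so the two trade places.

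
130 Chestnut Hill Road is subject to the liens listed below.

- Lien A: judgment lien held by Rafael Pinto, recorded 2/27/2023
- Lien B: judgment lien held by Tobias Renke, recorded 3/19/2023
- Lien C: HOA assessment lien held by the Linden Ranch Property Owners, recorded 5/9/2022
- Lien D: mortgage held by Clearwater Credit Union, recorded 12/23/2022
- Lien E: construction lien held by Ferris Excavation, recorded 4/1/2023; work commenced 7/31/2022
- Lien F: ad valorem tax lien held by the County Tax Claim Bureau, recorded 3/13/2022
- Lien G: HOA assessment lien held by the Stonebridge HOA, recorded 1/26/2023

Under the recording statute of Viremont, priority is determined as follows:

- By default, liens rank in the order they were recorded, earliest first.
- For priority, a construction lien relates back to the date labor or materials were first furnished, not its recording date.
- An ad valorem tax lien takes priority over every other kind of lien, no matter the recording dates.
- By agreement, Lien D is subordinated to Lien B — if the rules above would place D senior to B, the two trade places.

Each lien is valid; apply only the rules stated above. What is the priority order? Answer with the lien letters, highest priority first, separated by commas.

F, C, E, B, G, A, D

First, effective dates: E's effective date is 7/31/2022, when work began.
F, as an ad valorem tax lien, has superpriority and ranks first.
The other liens, earliest effective date first: C (5/9/2022), E (7/31/2022), D (12/23/2022), G (1/26/2023), A (2/27/2023), B (3/19/2023).
Because D would otherwise rank above B, the subordination swaps them.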